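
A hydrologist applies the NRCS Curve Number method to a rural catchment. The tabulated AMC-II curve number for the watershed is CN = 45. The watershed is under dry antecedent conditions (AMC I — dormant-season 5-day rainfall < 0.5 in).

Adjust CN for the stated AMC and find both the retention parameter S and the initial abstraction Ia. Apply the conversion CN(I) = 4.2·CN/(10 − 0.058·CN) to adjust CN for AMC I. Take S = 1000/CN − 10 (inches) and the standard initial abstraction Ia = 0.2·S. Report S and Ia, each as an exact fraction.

S = 5500/189 in ≈ 29.101 in; Ia = 1100/189 in ≈ 5.820 in

CN(I) from CN(II)=45: (4.2·45)/(10 − 0.058·45) = 18900/739 ≈ 25.575
Max retention: S = 1000/(18900/739) − 10 = 5500/189 in (≈ 29.101 in)
Initial abstraction Ia = S/5 = (5500/189)/5 = 1100/189 ≈ 5.820 in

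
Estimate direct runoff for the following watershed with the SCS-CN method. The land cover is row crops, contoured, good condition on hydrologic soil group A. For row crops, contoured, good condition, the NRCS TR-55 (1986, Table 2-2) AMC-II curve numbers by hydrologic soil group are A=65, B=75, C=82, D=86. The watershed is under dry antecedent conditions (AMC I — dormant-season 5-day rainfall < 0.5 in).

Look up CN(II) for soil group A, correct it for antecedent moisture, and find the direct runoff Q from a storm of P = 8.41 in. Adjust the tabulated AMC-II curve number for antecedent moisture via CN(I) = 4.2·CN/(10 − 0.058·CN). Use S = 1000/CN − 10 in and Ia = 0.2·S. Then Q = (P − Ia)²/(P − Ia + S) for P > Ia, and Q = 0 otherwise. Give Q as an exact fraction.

NRCS table: row crops, contoured, good condition, soil group A → CN(II) = 65
Dry (AMC I): CN(I) = 4.2·65/(10 − 0.058·65) = 273/(623/100) = 3900/89 ≈ 43.820
S = 1000/(3900/89) − 10 = 500/39 in ≈ 12.821 in
Ia = 0.2·(500/39) = 100/39 in ≈ 2.564 in
Excess rainfall: 8.410 − 2.564 = 5.846 in; P > Ia so Q > 0
Q: (22799/3900)² ÷ (72799/3900) = 519794401/283916100 in (≈ 1.831 in)

Q = 519794401/283916100 in ≈ 1.831 in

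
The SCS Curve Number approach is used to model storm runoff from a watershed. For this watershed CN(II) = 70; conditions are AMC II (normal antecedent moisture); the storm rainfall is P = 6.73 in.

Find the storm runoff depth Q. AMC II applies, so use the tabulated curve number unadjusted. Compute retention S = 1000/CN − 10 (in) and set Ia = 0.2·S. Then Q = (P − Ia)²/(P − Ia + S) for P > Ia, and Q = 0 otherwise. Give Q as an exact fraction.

AMC II — tabulated CN = 70 applies directly.
Max retention: S = 1000/70 − 10 = 30/7 in (≈ 4.286 in)
Ia = 0.2·(30/7) = 6/7 in ≈ 0.857 in
Excess rainfall: 6.730 − 0.857 = 5.873 in; P > Ia so Q > 0
Runoff Q = (P−Ia)²/(P−Ia+S) = (5.873)²/(5.873+4.286) = 16900321/4977700 ≈ 3.395 in

Q = 16900321/4977700 in ≈ 3.395 in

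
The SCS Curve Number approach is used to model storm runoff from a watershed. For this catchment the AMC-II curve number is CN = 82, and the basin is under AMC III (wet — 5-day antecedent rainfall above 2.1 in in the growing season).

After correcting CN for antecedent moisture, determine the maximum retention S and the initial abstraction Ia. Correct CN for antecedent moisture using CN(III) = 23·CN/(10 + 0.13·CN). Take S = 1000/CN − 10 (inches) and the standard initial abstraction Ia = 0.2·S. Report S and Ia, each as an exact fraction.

S = 900/943 in ≈ 0.954 in; Ia = 180/943 in ≈ 0.191 in

Adjust CN=82 to AMC III: 23·82/(10 + 0.13·82) → 1886 ÷ (1033/50) = 94300/1033 ≈ 91.288
Retention S: 1000/CN − 10 with CN=91.288 → S = 900/943 ≈ 0.954 in
Initial abstraction Ia = S/5 = (900/943)/5 = 180/943 ≈ 0.191 in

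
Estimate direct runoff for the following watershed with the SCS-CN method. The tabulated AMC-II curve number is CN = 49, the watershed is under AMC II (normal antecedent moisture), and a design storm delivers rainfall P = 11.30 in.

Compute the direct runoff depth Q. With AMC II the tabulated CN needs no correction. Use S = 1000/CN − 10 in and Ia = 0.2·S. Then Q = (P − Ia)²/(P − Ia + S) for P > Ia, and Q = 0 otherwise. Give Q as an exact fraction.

Q = 20403289/4712330 in ≈ 4.330 in

AMC II — tabulated CN = 49 applies directly.
S = 1000/49 − 10 = 510/49 in ≈ 10.408 in
Ia = 0.2S: 0.2·10.408 = 2.082 in (exactly 102/49)
Since P=11.300 > Ia=2.082: effective rainfall P−Ia = 4517/490 in
Q: (4517/490)² ÷ (9617/490) = 20403289/4712330 in (≈ 4.330 in)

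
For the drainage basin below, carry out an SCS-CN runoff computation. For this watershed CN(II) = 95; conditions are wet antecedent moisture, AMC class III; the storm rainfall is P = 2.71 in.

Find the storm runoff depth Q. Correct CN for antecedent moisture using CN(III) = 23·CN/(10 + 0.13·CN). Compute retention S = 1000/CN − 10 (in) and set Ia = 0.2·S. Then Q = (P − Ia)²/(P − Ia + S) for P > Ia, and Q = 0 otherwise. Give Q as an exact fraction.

Wet (AMC III): CN(III) = 23·95/(10 + 0.13·95) = 2185/(447/20) = 43700/447 ≈ 97.763
Max retention: S = 1000/(43700/447) − 10 = 100/437 in (≈ 0.229 in)
Ia = 0.2·(100/437) = 20/437 in ≈ 0.046 in
P − Ia = 2.710 − 0.046 = 116427/43700 ≈ 2.664 in (> 0, runoff occurs)
Q: (116427/43700)² ÷ (126427/43700) = 13555246329/5524859900 in (≈ 2.454 in)

Q = 13555246329/5524859900 in ≈ 2.454 in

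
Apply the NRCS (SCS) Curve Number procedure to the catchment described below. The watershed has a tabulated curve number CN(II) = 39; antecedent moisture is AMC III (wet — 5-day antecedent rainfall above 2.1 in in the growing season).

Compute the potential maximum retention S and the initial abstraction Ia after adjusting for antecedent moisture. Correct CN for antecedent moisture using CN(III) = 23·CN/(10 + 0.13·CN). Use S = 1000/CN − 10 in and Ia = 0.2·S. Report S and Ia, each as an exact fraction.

S = 6100/897 in ≈ 6.800 in; Ia = 1220/897 in ≈ 1.360 in

Adjust CN=39 to AMC III: 23·39/(10 + 0.13·39) → 897 ÷ (1507/100) = 89700/1507 ≈ 59.522
S = 1000/(89700/1507) − 10 = 6100/897 in ≈ 6.800 in
Initial abstraction Ia = S/5 = (6100/897)/5 = 1220/897 ≈ 1.360 in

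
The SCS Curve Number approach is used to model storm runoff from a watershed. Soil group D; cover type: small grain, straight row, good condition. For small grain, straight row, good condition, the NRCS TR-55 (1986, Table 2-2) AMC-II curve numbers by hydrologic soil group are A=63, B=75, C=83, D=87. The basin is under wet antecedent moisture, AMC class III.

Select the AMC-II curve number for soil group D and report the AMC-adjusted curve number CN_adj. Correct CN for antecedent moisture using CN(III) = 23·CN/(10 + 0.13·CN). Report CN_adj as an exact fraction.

NRCS table: small grain, straight row, good condition, soil group D → CN(II) = 87
CN(III) from CN(II)=87: (23·87)/(10 + 0.13·87) = 200100/2131 ≈ 93.900

CN_adj = 200100/2131 ≈ 93.900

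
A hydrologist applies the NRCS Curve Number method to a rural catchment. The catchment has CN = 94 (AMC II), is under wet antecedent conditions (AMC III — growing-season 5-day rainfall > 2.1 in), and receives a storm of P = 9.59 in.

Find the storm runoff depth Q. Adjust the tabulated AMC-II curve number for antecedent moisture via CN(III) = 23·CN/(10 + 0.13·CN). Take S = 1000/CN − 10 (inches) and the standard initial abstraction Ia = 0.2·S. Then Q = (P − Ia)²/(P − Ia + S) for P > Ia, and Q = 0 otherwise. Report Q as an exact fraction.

Q = 1062299201041/114659399900 in ≈ 9.265 in

CN(III) from CN(II)=94: (23·94)/(10 + 0.13·94) = 108100/1111 ≈ 97.300
Max retention: S = 1000/(108100/1111) − 10 = 300/1081 in (≈ 0.278 in)
Ia = 0.2·(300/1081) = 60/1081 in ≈ 0.056 in
P − Ia = 9.590 − 0.056 = 1030679/108100 ≈ 9.534 in (> 0, runoff occurs)
Q: (1030679/108100)² ÷ (1060679/108100) = 1062299201041/114659399900 in (≈ 9.265 in)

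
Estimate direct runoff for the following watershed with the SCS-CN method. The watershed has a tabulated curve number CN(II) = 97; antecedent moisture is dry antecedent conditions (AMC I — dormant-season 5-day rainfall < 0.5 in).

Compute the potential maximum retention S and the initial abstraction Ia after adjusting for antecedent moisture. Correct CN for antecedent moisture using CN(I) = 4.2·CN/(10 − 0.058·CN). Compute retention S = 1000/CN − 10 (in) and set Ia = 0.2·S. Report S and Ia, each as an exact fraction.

Adjust CN=97 to AMC I: 4.2·97/(10 − 0.058·97) → (2037/5) ÷ (2187/500) = 67900/729 ≈ 93.141
Max retention: S = 1000/(67900/729) − 10 = 500/679 in (≈ 0.736 in)
Ia = 0.2·(500/679) = 100/679 in ≈ 0.147 in

S = 500/679 in ≈ 0.736 in; Ia = 100/679 in ≈ 0.147 in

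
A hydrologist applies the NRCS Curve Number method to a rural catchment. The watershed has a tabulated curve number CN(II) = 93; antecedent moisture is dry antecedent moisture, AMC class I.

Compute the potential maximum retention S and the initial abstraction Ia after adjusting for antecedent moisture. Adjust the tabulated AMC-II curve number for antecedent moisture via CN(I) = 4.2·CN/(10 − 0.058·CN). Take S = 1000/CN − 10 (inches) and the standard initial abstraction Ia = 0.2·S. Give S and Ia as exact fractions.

S = 500/279 in ≈ 1.792 in; Ia = 100/279 in ≈ 0.358 in

CN(I) from CN(II)=93: (4.2·93)/(10 − 0.058·93) = 27900/329 ≈ 84.802
Max retention: S = 1000/(27900/329) − 10 = 500/279 in (≈ 1.792 in)
Initial abstraction Ia = S/5 = (500/279)/5 = 100/279 ≈ 0.358 in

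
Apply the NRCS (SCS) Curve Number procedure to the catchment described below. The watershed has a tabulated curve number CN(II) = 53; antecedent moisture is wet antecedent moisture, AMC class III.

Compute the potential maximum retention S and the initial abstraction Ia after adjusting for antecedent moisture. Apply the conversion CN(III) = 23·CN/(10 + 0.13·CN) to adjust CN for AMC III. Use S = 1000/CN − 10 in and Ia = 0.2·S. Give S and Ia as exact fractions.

S = 4700/1219 in ≈ 3.856 in; Ia = 940/1219 in ≈ 0.771 in

CN(III) from CN(II)=53: (23·53)/(10 + 0.13·53) = 121900/1689 ≈ 72.173
S = 1000/(121900/1689) − 10 = 4700/1219 in ≈ 3.856 in
Initial abstraction Ia = S/5 = (4700/1219)/5 = 940/1219 ≈ 0.771 in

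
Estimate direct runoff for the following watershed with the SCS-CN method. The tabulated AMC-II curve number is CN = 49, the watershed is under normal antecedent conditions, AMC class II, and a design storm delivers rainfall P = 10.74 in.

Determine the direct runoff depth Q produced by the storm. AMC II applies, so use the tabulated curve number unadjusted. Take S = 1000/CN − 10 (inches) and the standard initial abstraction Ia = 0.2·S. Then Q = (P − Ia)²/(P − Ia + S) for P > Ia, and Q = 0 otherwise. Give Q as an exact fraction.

Q = 149997123/38148950 in ≈ 3.932 in

Average conditions: CN = 49 (no AMC adjustment).
Retention S: 1000/CN − 10 with CN=49.000 → S = 510/49 ≈ 10.408 in
Ia = 0.2S: 0.2·10.408 = 2.082 in (exactly 102/49)
Since P=10.740 > Ia=2.082: effective rainfall P−Ia = 21213/2450 in
Runoff Q = (P−Ia)²/(P−Ia+S) = (8.658)²/(8.658+10.408) = 149997123/38148950 ≈ 3.932 in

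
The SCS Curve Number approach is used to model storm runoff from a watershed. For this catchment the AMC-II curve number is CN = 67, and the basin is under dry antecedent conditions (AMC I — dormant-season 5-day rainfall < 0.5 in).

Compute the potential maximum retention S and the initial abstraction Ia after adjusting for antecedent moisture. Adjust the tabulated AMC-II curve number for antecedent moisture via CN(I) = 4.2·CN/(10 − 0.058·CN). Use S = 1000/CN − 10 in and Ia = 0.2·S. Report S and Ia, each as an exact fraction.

CN(I) from CN(II)=67: (4.2·67)/(10 − 0.058·67) = 46900/1019 ≈ 46.026
S = 1000/(46900/1019) − 10 = 5500/469 in ≈ 11.727 in
Initial abstraction Ia = S/5 = (5500/469)/5 = 1100/469 ≈ 2.345 in

S = 5500/469 in ≈ 11.727 in; Ia = 1100/469 in ≈ 2.345 in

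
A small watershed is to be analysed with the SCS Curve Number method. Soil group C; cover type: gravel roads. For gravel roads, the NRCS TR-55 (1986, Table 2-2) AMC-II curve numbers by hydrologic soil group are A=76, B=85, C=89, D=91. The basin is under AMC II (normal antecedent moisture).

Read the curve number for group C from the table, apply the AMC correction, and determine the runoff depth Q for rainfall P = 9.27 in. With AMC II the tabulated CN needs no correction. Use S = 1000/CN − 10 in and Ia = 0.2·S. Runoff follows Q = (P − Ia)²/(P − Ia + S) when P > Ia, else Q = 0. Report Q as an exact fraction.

Q = 6448571809/812596700 in ≈ 7.936 in

NRCS table: gravel roads, soil group C → CN(II) = 89
CN(II) = 89; AMC II needs no correction.
Max retention: S = 1000/89 − 10 = 110/89 in (≈ 1.236 in)
Initial abstraction Ia = S/5 = (110/89)/5 = 22/89 ≈ 0.247 in
P − Ia = 9.270 − 0.247 = 80303/8900 ≈ 9.023 in (> 0, runoff occurs)
Runoff Q = (P−Ia)²/(P−Ia+S) = (9.023)²/(9.023+1.236) = 6448571809/812596700 ≈ 7.936 in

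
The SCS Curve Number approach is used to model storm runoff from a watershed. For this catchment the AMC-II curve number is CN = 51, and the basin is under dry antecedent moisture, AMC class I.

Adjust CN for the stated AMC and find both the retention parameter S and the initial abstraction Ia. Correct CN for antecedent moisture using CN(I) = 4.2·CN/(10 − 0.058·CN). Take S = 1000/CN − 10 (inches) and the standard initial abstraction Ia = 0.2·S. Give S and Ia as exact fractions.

S = 3500/153 in ≈ 22.876 in; Ia = 700/153 in ≈ 4.575 in

CN(I) from CN(II)=51: (4.2·51)/(10 − 0.058·51) = 15300/503 ≈ 30.417
S = 1000/(15300/503) − 10 = 3500/153 in ≈ 22.876 in
Ia = 0.2·(3500/153) = 700/153 in ≈ 4.575 in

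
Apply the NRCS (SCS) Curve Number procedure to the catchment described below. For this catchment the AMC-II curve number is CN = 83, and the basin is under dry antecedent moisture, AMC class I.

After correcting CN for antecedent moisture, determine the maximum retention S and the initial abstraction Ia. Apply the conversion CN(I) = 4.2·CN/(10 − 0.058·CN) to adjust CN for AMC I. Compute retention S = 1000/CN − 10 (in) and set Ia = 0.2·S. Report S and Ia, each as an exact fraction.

S = 8500/1743 in ≈ 4.877 in; Ia = 1700/1743 in ≈ 0.975 in

CN(I) from CN(II)=83: (4.2·83)/(10 − 0.058·83) = 174300/2593 ≈ 67.219
S = 1000/(174300/2593) − 10 = 8500/1743 in ≈ 4.877 in
Initial abstraction Ia = S/5 = (8500/1743)/5 = 1700/1743 ≈ 0.975 in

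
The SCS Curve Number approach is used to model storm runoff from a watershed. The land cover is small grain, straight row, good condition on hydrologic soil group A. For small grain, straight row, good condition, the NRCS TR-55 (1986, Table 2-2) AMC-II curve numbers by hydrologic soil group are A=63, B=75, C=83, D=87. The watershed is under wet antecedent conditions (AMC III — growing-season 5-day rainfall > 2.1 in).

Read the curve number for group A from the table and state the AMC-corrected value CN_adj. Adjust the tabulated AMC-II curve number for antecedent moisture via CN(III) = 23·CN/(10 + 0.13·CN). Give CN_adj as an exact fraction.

CN_adj = 144900/1819 ≈ 79.659

NRCS table: small grain, straight row, good condition, soil group A → CN(II) = 63
Adjust CN=63 to AMC III: 23·63/(10 + 0.13·63) → 1449 ÷ (1819/100) = 144900/1819 ≈ 79.659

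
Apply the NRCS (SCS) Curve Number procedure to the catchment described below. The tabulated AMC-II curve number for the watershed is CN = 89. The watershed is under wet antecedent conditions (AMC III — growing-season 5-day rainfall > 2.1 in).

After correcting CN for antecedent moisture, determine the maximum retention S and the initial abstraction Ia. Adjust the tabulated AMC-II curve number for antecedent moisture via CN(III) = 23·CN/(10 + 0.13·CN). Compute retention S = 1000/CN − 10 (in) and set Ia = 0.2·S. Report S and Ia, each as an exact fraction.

S = 1100/2047 in ≈ 0.537 in; Ia = 220/2047 in ≈ 0.107 in

Wet (AMC III): CN(III) = 23·89/(10 + 0.13·89) = 2047/(2157/100) = 204700/2157 ≈ 94.900
S = 1000/(204700/2157) − 10 = 1100/2047 in ≈ 0.537 in
Initial abstraction Ia = S/5 = (1100/2047)/5 = 220/2047 ≈ 0.107 in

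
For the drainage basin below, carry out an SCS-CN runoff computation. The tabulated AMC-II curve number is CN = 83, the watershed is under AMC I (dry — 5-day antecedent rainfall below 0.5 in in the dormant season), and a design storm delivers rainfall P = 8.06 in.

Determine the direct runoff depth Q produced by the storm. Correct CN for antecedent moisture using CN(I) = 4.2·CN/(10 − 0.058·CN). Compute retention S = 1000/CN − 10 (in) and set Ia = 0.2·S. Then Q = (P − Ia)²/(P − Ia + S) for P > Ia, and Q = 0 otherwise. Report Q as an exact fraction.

Q = 381218570041/90847687350 in ≈ 4.196 in

Adjust CN=83 to AMC I: 4.2·83/(10 − 0.058·83) → (1743/5) ÷ (2593/500) = 174300/2593 ≈ 67.219
Retention S: 1000/CN − 10 with CN=67.219 → S = 8500/1743 ≈ 4.877 in
Ia = 0.2S: 0.2·4.877 = 0.975 in (exactly 1700/1743)
Since P=8.060 > Ia=0.975: effective rainfall P−Ia = 617429/87150 in
Q: (617429/87150)² ÷ (1042429/87150) = 381218570041/90847687350 in (≈ 4.196 in)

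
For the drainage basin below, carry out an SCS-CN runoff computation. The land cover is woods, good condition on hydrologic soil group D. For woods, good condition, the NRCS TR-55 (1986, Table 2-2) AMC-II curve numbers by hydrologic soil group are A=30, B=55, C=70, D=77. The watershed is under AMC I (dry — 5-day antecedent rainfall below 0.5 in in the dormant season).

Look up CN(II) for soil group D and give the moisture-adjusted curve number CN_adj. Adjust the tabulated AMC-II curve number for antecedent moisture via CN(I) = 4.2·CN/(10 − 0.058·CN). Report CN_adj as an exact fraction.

CN_adj = 161700/2767 ≈ 58.439

NRCS table: woods, good condition, soil group D → CN(II) = 77
Dry (AMC I): CN(I) = 4.2·77/(10 − 0.058·77) = (1617/5)/(2767/500) = 161700/2767 ≈ 58.439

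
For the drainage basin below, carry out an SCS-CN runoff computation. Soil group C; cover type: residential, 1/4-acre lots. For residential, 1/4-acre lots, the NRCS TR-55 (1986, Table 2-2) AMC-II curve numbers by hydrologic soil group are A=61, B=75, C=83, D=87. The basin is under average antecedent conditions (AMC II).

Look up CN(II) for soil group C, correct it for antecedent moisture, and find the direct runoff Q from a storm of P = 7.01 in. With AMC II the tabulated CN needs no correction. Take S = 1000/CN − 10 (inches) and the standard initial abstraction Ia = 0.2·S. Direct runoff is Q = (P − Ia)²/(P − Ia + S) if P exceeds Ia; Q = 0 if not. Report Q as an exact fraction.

Q = 3001177089/595798900 in ≈ 5.037 in

NRCS table: residential, 1/4-acre lots, soil group C → CN(II) = 83
Average conditions: CN = 83 (no AMC adjustment).
Retention S: 1000/CN − 10 with CN=83.000 → S = 170/83 ≈ 2.048 in
Ia = 0.2S: 0.2·2.048 = 0.410 in (exactly 34/83)
Since P=7.010 > Ia=0.410: effective rainfall P−Ia = 54783/8300 in
Q = (54783/8300)²/((54783/8300) + 170/83) = (3001177089/68890000)/(71783/8300) = 3001177089/595798900 in ≈ 5.037 in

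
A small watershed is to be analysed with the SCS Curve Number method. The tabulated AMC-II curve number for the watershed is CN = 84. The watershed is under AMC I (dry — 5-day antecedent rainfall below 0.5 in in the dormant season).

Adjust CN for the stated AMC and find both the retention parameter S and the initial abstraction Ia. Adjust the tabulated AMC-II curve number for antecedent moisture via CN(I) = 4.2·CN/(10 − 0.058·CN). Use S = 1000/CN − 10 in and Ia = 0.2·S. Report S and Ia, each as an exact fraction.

S = 2000/441 in ≈ 4.535 in; Ia = 400/441 in ≈ 0.907 in

CN(I) from CN(II)=84: (4.2·84)/(10 − 0.058·84) = 44100/641 ≈ 68.799
Retention S: 1000/CN − 10 with CN=68.799 → S = 2000/441 ≈ 4.535 in
Ia = 0.2S: 0.2·4.535 = 0.907 in (exactly 400/441)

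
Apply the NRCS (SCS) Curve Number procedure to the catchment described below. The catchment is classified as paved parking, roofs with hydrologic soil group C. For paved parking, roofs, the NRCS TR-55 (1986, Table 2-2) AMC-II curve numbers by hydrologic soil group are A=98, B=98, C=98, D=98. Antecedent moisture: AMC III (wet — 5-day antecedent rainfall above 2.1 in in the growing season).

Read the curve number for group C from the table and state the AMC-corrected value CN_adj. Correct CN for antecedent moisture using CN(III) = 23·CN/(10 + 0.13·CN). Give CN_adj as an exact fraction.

NRCS table: paved parking, roofs, soil group C → CN(II) = 98
CN(III) from CN(II)=98: (23·98)/(10 + 0.13·98) = 112700/1137 ≈ 99.120

CN_adj = 112700/1137 ≈ 99.120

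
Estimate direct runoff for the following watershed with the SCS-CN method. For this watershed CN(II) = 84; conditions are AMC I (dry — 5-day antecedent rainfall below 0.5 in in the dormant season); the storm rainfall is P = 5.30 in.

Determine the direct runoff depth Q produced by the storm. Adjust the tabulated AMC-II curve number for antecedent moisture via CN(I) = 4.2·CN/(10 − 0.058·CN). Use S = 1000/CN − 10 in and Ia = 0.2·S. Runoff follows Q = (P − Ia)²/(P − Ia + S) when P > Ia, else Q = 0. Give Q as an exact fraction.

Q = 375313129/173634930 in ≈ 2.162 in

Adjust CN=84 to AMC I: 4.2·84/(10 − 0.058·84) → (1764/5) ÷ (641/125) = 44100/641 ≈ 68.799
Retention S: 1000/CN − 10 with CN=68.799 → S = 2000/441 ≈ 4.535 in
Ia = 0.2·(2000/441) = 400/441 in ≈ 0.907 in
Excess rainfall: 5.300 − 0.907 = 4.393 in; P > Ia so Q > 0
Runoff Q = (P−Ia)²/(P−Ia+S) = (4.393)²/(4.393+4.535) = 375313129/173634930 ≈ 2.162 in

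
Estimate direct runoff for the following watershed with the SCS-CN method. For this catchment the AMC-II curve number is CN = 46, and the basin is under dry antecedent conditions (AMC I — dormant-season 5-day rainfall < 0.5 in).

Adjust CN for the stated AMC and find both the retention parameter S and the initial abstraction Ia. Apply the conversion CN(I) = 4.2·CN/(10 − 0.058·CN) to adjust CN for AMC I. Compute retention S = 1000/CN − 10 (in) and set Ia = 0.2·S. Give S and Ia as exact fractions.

S = 4500/161 in ≈ 27.950 in; Ia = 900/161 in ≈ 5.590 in

Dry (AMC I): CN(I) = 4.2·46/(10 − 0.058·46) = (966/5)/(1833/250) = 16100/611 ≈ 26.350
S = 1000/(16100/611) − 10 = 4500/161 in ≈ 27.950 in
Ia = 0.2·(4500/161) = 900/161 in ≈ 5.590 in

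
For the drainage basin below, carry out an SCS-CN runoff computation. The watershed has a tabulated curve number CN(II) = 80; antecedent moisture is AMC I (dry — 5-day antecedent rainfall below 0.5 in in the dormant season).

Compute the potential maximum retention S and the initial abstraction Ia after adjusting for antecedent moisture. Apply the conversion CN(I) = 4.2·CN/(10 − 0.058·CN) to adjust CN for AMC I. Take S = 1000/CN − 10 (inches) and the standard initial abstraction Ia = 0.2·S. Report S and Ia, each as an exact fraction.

Adjust CN=80 to AMC I: 4.2·80/(10 − 0.058·80) → 336 ÷ (134/25) = 4200/67 ≈ 62.687
Retention S: 1000/CN − 10 with CN=62.687 → S = 125/21 ≈ 5.952 in
Initial abstraction Ia = S/5 = (125/21)/5 = 25/21 ≈ 1.190 in

S = 125/21 in ≈ 5.952 in; Ia = 25/21 in ≈ 1.190 in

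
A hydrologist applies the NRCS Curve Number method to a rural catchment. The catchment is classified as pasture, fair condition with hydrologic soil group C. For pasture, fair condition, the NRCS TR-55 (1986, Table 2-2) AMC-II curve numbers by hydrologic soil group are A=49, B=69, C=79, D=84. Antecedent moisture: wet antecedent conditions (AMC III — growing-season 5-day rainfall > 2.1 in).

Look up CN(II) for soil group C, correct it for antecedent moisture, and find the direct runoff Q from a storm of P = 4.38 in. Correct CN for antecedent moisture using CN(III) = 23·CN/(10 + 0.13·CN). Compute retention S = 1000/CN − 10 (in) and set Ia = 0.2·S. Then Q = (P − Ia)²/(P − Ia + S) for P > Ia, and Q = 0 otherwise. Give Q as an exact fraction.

NRCS table: pasture, fair condition, soil group C → CN(II) = 79
CN(III) from CN(II)=79: (23·79)/(10 + 0.13·79) = 181700/2027 ≈ 89.640
S = 1000/(181700/2027) − 10 = 2100/1817 in ≈ 1.156 in
Initial abstraction Ia = S/5 = (2100/1817)/5 = 420/1817 ≈ 0.231 in
P − Ia = 4.380 − 0.231 = 376923/90850 ≈ 4.149 in (> 0, runoff occurs)
Q = (376923/90850)²/((376923/90850) + 2100/1817) = (142070947929/8253722500)/(481923/90850) = 15785660881/4864744950 in ≈ 3.245 in

Q = 15785660881/4864744950 in ≈ 3.245 in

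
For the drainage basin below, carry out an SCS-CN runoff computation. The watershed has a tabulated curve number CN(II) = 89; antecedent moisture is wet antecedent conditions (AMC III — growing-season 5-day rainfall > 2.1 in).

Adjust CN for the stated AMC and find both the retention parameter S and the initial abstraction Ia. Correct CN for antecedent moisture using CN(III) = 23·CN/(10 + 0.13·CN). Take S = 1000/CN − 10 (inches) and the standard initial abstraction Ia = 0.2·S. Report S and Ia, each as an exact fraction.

CN(III) from CN(II)=89: (23·89)/(10 + 0.13·89) = 204700/2157 ≈ 94.900
Max retention: S = 1000/(204700/2157) − 10 = 1100/2047 in (≈ 0.537 in)
Ia = 0.2·(1100/2047) = 220/2047 in ≈ 0.107 in

S = 1100/2047 in ≈ 0.537 in; Ia = 220/2047 in ≈ 0.107 in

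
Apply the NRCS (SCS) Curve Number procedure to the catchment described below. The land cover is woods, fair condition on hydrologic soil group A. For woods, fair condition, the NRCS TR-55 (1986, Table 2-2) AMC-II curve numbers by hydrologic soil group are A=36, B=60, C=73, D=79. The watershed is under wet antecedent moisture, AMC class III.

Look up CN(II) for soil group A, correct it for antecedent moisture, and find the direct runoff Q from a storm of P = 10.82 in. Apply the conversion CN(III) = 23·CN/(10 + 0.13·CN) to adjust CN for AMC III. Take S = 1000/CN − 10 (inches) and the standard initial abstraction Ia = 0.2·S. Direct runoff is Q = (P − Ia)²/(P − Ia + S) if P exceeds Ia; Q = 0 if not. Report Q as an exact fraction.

Q = 9213504169/1821465450 in ≈ 5.058 in

NRCS table: woods, fair condition, soil group A → CN(II) = 36
Adjust CN=36 to AMC III: 23·36/(10 + 0.13·36) → 828 ÷ (367/25) = 20700/367 ≈ 56.403
S = 1000/(20700/367) − 10 = 1600/207 in ≈ 7.729 in
Ia = 0.2S: 0.2·7.729 = 1.546 in (exactly 320/207)
P − Ia = 10.820 − 1.546 = 95987/10350 ≈ 9.274 in (> 0, runoff occurs)
Runoff Q = (P−Ia)²/(P−Ia+S) = (9.274)²/(9.274+7.729) = 9213504169/1821465450 ≈ 5.058 in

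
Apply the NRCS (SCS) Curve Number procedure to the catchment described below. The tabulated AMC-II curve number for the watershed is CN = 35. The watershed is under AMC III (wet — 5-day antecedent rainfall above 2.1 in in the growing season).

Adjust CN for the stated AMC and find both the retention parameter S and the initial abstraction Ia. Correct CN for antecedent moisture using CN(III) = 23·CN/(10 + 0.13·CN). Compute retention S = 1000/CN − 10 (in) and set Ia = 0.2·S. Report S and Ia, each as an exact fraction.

Adjust CN=35 to AMC III: 23·35/(10 + 0.13·35) → 805 ÷ (291/20) = 16100/291 ≈ 55.326
S = 1000/(16100/291) − 10 = 1300/161 in ≈ 8.075 in
Initial abstraction Ia = S/5 = (1300/161)/5 = 260/161 ≈ 1.615 in

S = 1300/161 in ≈ 8.075 in; Ia = 260/161 in ≈ 1.615 in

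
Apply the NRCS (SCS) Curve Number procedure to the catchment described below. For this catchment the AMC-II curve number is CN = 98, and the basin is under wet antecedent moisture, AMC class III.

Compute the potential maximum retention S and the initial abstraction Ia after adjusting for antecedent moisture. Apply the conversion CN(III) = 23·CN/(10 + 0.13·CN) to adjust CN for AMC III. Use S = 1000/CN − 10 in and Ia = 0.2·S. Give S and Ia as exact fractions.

Wet (AMC III): CN(III) = 23·98/(10 + 0.13·98) = 2254/(1137/50) = 112700/1137 ≈ 99.120
Max retention: S = 1000/(112700/1137) − 10 = 100/1127 in (≈ 0.089 in)
Ia = 0.2·(100/1127) = 20/1127 in ≈ 0.018 in

S = 100/1127 in ≈ 0.089 in; Ia = 20/1127 in ≈ 0.018 in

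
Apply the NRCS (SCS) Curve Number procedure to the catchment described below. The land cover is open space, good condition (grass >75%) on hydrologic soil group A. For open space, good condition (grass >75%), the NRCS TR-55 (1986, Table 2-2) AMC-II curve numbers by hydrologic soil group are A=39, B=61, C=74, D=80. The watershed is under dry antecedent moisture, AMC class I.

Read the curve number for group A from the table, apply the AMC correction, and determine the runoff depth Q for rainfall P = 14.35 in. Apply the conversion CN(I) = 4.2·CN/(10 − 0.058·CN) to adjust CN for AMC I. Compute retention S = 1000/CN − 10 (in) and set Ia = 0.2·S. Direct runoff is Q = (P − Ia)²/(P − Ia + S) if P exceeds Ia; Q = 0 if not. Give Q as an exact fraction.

Q = 12780980809/11843608140 in ≈ 1.079 in

NRCS table: open space, good condition (grass >75%), soil group A → CN(II) = 39
CN(I) from CN(II)=39: (4.2·39)/(10 − 0.058·39) = 81900/3869 ≈ 21.168
Max retention: S = 1000/(81900/3869) − 10 = 30500/819 in (≈ 37.241 in)
Ia = 0.2S: 0.2·37.241 = 7.448 in (exactly 6100/819)
Since P=14.350 > Ia=7.448: effective rainfall P−Ia = 113053/16380 in
Q: (113053/16380)² ÷ (723053/16380) = 12780980809/11843608140 in (≈ 1.079 in)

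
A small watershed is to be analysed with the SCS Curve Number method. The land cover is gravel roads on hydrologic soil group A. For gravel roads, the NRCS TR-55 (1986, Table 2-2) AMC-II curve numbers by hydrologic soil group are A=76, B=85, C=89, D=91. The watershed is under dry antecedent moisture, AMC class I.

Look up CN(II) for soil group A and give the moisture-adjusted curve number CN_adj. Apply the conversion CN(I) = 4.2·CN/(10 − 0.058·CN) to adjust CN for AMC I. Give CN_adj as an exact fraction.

CN_adj = 13300/233 ≈ 57.082

NRCS table: gravel roads, soil group A → CN(II) = 76
Dry (AMC I): CN(I) = 4.2·76/(10 − 0.058·76) = (1596/5)/(699/125) = 13300/233 ≈ 57.082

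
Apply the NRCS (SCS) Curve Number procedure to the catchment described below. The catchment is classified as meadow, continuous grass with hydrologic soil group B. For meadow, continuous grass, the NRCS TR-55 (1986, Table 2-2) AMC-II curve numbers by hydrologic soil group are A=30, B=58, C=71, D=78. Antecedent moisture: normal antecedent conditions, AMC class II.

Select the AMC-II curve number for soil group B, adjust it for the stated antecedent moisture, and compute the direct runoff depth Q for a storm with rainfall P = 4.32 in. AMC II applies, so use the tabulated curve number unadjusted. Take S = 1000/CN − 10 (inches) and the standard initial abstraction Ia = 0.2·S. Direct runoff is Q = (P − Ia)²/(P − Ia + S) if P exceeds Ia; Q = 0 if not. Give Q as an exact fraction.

Q = 361227/442975 in ≈ 0.815 in

NRCS table: meadow, continuous grass, soil group B → CN(II) = 58
Average conditions: CN = 58 (no AMC adjustment).
Max retention: S = 1000/58 − 10 = 210/29 in (≈ 7.241 in)
Initial abstraction Ia = S/5 = (210/29)/5 = 42/29 ≈ 1.448 in
Excess rainfall: 4.320 − 1.448 = 2.872 in; P > Ia so Q > 0
Q = (2082/725)²/((2082/725) + 210/29) = (4334724/525625)/(7332/725) = 361227/442975 in ≈ 0.815 in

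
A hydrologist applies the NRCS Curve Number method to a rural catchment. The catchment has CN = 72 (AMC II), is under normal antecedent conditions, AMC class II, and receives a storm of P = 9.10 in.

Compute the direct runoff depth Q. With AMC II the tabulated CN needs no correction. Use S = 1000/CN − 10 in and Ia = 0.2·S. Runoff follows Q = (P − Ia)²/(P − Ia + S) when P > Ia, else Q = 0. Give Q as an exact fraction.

Q = 80143/14130 in ≈ 5.672 in

AMC II — tabulated CN = 72 applies directly.
S = 1000/72 − 10 = 35/9 in ≈ 3.889 in
Ia = 0.2·(35/9) = 7/9 in ≈ 0.778 in
Excess rainfall: 9.100 − 0.778 = 8.322 in; P > Ia so Q > 0
Q = (749/90)²/((749/90) + 35/9) = (561001/8100)/(1099/90) = 80143/14130 in ≈ 5.672 in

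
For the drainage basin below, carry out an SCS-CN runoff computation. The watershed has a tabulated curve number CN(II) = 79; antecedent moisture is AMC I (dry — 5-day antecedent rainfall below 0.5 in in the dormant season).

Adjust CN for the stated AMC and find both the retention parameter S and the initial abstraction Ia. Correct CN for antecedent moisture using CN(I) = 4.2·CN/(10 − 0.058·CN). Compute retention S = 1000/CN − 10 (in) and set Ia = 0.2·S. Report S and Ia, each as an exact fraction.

CN(I) from CN(II)=79: (4.2·79)/(10 − 0.058·79) = 7900/129 ≈ 61.240
Max retention: S = 1000/(7900/129) − 10 = 500/79 in (≈ 6.329 in)
Ia = 0.2·(500/79) = 100/79 in ≈ 1.266 in

S = 500/79 in ≈ 6.329 in; Ia = 100/79 in ≈ 1.266 in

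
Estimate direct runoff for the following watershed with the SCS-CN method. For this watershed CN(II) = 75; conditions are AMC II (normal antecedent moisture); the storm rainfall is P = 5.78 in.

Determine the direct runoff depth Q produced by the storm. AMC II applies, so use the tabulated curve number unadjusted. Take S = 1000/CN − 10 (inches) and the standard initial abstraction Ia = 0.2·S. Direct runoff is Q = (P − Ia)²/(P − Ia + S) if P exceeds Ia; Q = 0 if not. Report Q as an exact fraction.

Q = 588289/190050 in ≈ 3.095 in

CN(II) = 75; AMC II needs no correction.
Retention S: 1000/CN − 10 with CN=75.000 → S = 10/3 ≈ 3.333 in
Ia = 0.2·(10/3) = 2/3 in ≈ 0.667 in
P − Ia = 5.780 − 0.667 = 767/150 ≈ 5.113 in (> 0, runoff occurs)
Q = (767/150)²/((767/150) + 10/3) = (588289/22500)/(1267/150) = 588289/190050 in ≈ 3.095 in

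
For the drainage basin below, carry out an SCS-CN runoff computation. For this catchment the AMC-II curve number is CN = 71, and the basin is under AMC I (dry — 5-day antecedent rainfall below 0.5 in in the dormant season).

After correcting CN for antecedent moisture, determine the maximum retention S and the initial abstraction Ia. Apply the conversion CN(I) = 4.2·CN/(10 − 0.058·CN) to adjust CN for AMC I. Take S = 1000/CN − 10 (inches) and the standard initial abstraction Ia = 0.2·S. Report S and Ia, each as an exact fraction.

Dry (AMC I): CN(I) = 4.2·71/(10 − 0.058·71) = (1491/5)/(2941/500) = 149100/2941 ≈ 50.697
Retention S: 1000/CN − 10 with CN=50.697 → S = 14500/1491 ≈ 9.725 in
Initial abstraction Ia = S/5 = (14500/1491)/5 = 2900/1491 ≈ 1.945 in

S = 14500/1491 in ≈ 9.725 in; Ia = 2900/1491 in ≈ 1.945 in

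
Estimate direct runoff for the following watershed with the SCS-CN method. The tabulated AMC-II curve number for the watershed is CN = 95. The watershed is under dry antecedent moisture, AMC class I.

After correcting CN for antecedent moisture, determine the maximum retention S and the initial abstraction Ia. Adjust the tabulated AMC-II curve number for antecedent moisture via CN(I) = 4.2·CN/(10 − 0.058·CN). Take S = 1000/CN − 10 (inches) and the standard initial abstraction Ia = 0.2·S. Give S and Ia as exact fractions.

CN(I) from CN(II)=95: (4.2·95)/(10 − 0.058·95) = 39900/449 ≈ 88.864
Max retention: S = 1000/(39900/449) − 10 = 500/399 in (≈ 1.253 in)
Initial abstraction Ia = S/5 = (500/399)/5 = 100/399 ≈ 0.251 in

S = 500/399 in ≈ 1.253 in; Ia = 100/399 in ≈ 0.251 in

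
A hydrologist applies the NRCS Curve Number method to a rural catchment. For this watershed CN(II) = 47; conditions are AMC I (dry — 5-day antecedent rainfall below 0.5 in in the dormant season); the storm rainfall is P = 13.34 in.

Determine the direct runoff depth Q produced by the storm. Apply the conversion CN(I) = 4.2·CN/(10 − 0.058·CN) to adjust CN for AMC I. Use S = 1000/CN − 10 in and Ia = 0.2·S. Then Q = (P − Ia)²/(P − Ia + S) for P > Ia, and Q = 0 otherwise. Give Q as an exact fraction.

Q = 154707702241/84799536150 in ≈ 1.824 in

CN(I) from CN(II)=47: (4.2·47)/(10 − 0.058·47) = 98700/3637 ≈ 27.138
Retention S: 1000/CN − 10 with CN=27.138 → S = 26500/987 ≈ 26.849 in
Ia = 0.2·(26500/987) = 5300/987 in ≈ 5.370 in
Since P=13.340 > Ia=5.370: effective rainfall P−Ia = 393329/49350 in
Q = (393329/49350)²/((393329/49350) + 26500/987) = (154707702241/2435422500)/(1718329/49350) = 154707702241/84799536150 in ≈ 1.824 in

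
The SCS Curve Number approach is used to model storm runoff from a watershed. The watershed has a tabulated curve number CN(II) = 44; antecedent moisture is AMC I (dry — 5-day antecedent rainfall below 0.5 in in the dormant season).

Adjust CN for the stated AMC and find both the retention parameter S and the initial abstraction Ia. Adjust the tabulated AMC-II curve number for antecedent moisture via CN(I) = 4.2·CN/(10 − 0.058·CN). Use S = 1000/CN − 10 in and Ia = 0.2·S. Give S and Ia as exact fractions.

CN(I) from CN(II)=44: (4.2·44)/(10 − 0.058·44) = 3300/133 ≈ 24.812
S = 1000/(3300/133) − 10 = 1000/33 in ≈ 30.303 in
Initial abstraction Ia = S/5 = (1000/33)/5 = 200/33 ≈ 6.061 in

S = 1000/33 in ≈ 30.303 in; Ia = 200/33 in ≈ 6.061 in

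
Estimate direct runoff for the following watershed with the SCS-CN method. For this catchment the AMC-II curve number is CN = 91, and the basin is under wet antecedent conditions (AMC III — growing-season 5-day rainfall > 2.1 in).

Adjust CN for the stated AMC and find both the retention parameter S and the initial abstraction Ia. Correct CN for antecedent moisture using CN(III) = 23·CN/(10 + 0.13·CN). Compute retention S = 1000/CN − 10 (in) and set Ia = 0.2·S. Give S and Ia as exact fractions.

CN(III) from CN(II)=91: (23·91)/(10 + 0.13·91) = 209300/2183 ≈ 95.877
Max retention: S = 1000/(209300/2183) − 10 = 900/2093 in (≈ 0.430 in)
Ia = 0.2·(900/2093) = 180/2093 in ≈ 0.086 in

S = 900/2093 in ≈ 0.430 in; Ia = 180/2093 in ≈ 0.086 in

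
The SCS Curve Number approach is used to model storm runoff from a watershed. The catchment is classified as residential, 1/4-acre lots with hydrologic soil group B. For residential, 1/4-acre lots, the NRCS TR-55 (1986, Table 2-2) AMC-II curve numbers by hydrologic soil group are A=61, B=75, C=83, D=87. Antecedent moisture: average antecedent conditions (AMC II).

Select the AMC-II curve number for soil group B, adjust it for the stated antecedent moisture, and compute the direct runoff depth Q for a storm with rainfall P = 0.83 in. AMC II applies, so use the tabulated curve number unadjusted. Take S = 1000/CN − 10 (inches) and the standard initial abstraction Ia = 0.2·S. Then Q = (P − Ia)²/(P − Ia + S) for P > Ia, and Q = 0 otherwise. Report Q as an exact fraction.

Q = 2401/314700 in ≈ 0.008 in

NRCS table: residential, 1/4-acre lots, soil group B → CN(II) = 75
CN(II) = 75; AMC II needs no correction.
S = 1000/75 − 10 = 10/3 in ≈ 3.333 in
Ia = 0.2·(10/3) = 2/3 in ≈ 0.667 in
P − Ia = 0.830 − 0.667 = 49/300 ≈ 0.163 in (> 0, runoff occurs)
Q = (49/300)²/((49/300) + 10/3) = (2401/90000)/(1049/300) = 2401/314700 in ≈ 0.008 in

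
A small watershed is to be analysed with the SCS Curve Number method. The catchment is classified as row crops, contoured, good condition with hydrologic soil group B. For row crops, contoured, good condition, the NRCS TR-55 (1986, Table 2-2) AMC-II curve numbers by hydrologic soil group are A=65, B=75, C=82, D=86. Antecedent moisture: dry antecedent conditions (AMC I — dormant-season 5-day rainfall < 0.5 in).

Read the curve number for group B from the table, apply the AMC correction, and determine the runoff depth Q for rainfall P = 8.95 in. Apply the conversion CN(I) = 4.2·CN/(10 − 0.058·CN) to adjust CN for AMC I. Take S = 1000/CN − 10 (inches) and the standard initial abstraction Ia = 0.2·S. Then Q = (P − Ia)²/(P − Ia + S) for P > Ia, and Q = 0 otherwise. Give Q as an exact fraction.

NRCS table: row crops, contoured, good condition, soil group B → CN(II) = 75
Dry (AMC I): CN(I) = 4.2·75/(10 − 0.058·75) = 315/(113/20) = 6300/113 ≈ 55.752
S = 1000/(6300/113) − 10 = 500/63 in ≈ 7.937 in
Initial abstraction Ia = S/5 = (500/63)/5 = 100/63 ≈ 1.587 in
Excess rainfall: 8.950 − 1.587 = 7.363 in; P > Ia so Q > 0
Q = (9277/1260)²/((9277/1260) + 500/63) = (86062729/1587600)/(19277/1260) = 86062729/24289020 in ≈ 3.543 in

Q = 86062729/24289020 in ≈ 3.543 in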